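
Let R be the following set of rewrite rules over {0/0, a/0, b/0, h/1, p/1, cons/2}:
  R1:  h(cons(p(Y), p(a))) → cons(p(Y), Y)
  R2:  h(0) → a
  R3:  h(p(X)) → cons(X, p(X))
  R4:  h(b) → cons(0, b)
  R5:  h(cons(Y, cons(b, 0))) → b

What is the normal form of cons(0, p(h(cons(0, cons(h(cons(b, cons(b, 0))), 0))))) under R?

1. cons(0, p(h(cons(0, cons(h(cons(b, cons(b, 0))), 0)))))  →  cons(0, p(h(cons(0, cons(b, 0)))))   [R5 at 2.1.1.2.1]
2. cons(0, p(h(cons(0, cons(b, 0)))))  →  cons(0, p(b))   [R5 at 2.1]

cons(0, p(b))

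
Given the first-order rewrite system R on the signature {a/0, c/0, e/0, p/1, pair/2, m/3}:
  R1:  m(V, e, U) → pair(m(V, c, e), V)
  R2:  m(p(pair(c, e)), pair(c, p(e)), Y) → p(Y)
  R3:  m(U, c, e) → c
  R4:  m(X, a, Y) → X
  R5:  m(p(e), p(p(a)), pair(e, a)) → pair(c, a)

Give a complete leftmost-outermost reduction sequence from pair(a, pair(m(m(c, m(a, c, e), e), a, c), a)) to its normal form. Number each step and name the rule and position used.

1. pair(a, pair(m(m(c, m(a, c, e), e), a, c), a))  →  pair(a, pair(m(c, m(a, c, e), e), a))   [R4 at 2.1]
2. pair(a, pair(m(c, m(a, c, e), e), a))  →  pair(a, pair(m(c, c, e), a))   [R3 at 2.1.2]
3. pair(a, pair(m(c, c, e), a))  →  pair(a, pair(c, a))   [R3 at 2.1]

pair(a, pair(c, a))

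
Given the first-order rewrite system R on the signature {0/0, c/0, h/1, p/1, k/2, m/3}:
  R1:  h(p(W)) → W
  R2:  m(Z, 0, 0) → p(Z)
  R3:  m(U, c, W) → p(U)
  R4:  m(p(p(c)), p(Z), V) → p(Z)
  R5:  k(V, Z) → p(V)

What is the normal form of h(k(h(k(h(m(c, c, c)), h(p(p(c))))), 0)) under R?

1. h(k(h(k(h(m(c, c, c)), h(p(p(c))))), 0))  →  h(p(h(k(h(m(c, c, c)), h(p(p(c)))))))   [R5 at 1]
2. h(p(h(k(h(m(c, c, c)), h(p(p(c)))))))  →  h(k(h(m(c, c, c)), h(p(p(c)))))   [R1 at ε]
3. h(k(h(m(c, c, c)), h(p(p(c)))))  →  h(p(h(m(c, c, c))))   [R5 at 1]
4. h(p(h(m(c, c, c))))  →  h(m(c, c, c))   [R1 at ε]
5. h(m(c, c, c))  →  h(p(c))   [R3 at 1]
6. h(p(c))  →  c   [R1 at ε]

c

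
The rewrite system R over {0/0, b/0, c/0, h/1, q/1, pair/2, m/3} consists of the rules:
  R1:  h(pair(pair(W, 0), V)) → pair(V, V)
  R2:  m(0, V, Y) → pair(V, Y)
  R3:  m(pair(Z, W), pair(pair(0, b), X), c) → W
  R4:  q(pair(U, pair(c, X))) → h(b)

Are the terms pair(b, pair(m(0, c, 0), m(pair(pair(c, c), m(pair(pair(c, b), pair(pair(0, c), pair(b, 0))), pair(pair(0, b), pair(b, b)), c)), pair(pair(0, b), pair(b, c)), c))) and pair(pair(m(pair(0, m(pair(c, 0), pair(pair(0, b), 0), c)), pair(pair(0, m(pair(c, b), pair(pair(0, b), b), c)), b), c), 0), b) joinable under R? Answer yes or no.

no — NF(t₁) = pair(b, pair(pair(c, 0), pair(pair(0, c), pair(b, 0)))), NF(t₂) = pair(pair(0, 0), b)

Reduce t₁ = pair(b, pair(m(0, c, 0), m(pair(pair(c, c), m(pair(pair(c, b), pair(pair(0, c), pair(b, 0))), pair(pair(0, b), pair(b, b)), c)), pair(pair(0, b), pair(b, c)), c))):
1. pair(b, pair(m(0, c, 0), m(pair(pair(c, c), m(pair(pair(c, b), pair(pair(0, c), pair(b, 0))), pair(pair(0, b), pair(b, b)), c)), pair(pair(0, b), pair(b, c)), c)))  →  pair(b, pair(pair(c, 0), m(pair(pair(c, c), m(pair(pair(c, b), pair(pair(0, c), pair(b, 0))), pair(pair(0, b), pair(b, b)), c)), pair(pair(0, b), pair(b, c)), c)))   [R2 at 2.1]
2. pair(b, pair(pair(c, 0), m(pair(pair(c, c), m(pair(pair(c, b), pair(pair(0, c), pair(b, 0))), pair(pair(0, b), pair(b, b)), c)), pair(pair(0, b), pair(b, c)), c)))  →  pair(b, pair(pair(c, 0), m(pair(pair(c, b), pair(pair(0, c), pair(b, 0))), pair(pair(0, b), pair(b, b)), c)))   [R3 at 2.2]
3. pair(b, pair(pair(c, 0), m(pair(pair(c, b), pair(pair(0, c), pair(b, 0))), pair(pair(0, b), pair(b, b)), c)))  →  pair(b, pair(pair(c, 0), pair(pair(0, c), pair(b, 0))))   [R3 at 2.2]

Reduce t₂ = pair(pair(m(pair(0, m(pair(c, 0), pair(pair(0, b), 0), c)), pair(pair(0, m(pair(c, b), pair(pair(0, b), b), c)), b), c), 0), b):
1. pair(pair(m(pair(0, m(pair(c, 0), pair(pair(0, b), 0), c)), pair(pair(0, m(pair(c, b), pair(pair(0, b), b), c)), b), c), 0), b)  →  pair(pair(m(pair(0, 0), pair(pair(0, m(pair(c, b), pair(pair(0, b), b), c)), b), c), 0), b)   [R3 at 1.1.1.2]
2. pair(pair(m(pair(0, 0), pair(pair(0, m(pair(c, b), pair(pair(0, b), b), c)), b), c), 0), b)  →  pair(pair(m(pair(0, 0), pair(pair(0, b), b), c), 0), b)   [R3 at 1.1.2.1.2]
3. pair(pair(m(pair(0, 0), pair(pair(0, b), b), c), 0), b)  →  pair(pair(0, 0), b)   [R3 at 1.1]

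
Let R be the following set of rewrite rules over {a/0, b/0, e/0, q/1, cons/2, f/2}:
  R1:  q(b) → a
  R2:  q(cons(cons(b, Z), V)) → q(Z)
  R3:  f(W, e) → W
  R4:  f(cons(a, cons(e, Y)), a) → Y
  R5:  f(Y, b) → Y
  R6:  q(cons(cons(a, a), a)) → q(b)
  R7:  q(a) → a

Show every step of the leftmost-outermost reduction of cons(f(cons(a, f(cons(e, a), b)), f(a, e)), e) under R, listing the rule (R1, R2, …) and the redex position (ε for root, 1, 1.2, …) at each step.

cons(a, e)

1. cons(f(cons(a, f(cons(e, a), b)), f(a, e)), e)  →  cons(f(cons(a, cons(e, a)), f(a, e)), e)   [R5 at 1.1.2]
2. cons(f(cons(a, cons(e, a)), f(a, e)), e)  →  cons(f(cons(a, cons(e, a)), a), e)   [R3 at 1.2]
3. cons(f(cons(a, cons(e, a)), a), e)  →  cons(a, e)   [R4 at 1]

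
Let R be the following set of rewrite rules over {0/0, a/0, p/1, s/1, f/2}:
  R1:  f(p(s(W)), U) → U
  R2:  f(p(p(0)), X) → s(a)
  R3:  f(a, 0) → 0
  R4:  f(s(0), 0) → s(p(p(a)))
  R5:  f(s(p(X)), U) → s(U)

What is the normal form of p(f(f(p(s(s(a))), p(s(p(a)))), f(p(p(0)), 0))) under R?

p(s(a))

1. p(f(f(p(s(s(a))), p(s(p(a)))), f(p(p(0)), 0)))  →  p(f(p(s(p(a))), f(p(p(0)), 0)))   [R1 at 1.1]
2. p(f(p(s(p(a))), f(p(p(0)), 0)))  →  p(f(p(p(0)), 0))   [R1 at 1]
3. p(f(p(p(0)), 0))  →  p(s(a))   [R2 at 1]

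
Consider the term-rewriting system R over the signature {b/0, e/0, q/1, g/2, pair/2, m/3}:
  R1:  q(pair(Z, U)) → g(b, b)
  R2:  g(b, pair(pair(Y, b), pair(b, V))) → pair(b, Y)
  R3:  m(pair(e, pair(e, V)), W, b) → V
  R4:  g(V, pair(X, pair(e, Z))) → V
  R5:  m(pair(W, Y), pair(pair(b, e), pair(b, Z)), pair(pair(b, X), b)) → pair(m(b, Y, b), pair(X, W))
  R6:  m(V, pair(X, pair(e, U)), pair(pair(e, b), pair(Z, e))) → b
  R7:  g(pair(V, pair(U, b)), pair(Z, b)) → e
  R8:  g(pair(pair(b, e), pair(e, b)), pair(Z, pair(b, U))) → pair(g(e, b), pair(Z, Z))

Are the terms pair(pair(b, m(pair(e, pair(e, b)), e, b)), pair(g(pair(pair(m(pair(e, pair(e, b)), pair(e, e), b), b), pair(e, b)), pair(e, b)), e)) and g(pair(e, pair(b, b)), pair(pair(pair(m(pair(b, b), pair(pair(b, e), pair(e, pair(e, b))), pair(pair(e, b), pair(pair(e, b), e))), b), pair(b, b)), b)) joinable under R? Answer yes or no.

no — NF(t₁) = pair(pair(b, b), pair(e, e)), NF(t₂) = e

Reduce t₁ = pair(pair(b, m(pair(e, pair(e, b)), e, b)), pair(g(pair(pair(m(pair(e, pair(e, b)), pair(e, e), b), b), pair(e, b)), pair(e, b)), e)):
1. pair(pair(b, m(pair(e, pair(e, b)), e, b)), pair(g(pair(pair(m(pair(e, pair(e, b)), pair(e, e), b), b), pair(e, b)), pair(e, b)), e))  →  pair(pair(b, b), pair(g(pair(pair(m(pair(e, pair(e, b)), pair(e, e), b), b), pair(e, b)), pair(e, b)), e))   [R3 at 1.2]
2. pair(pair(b, b), pair(g(pair(pair(m(pair(e, pair(e, b)), pair(e, e), b), b), pair(e, b)), pair(e, b)), e))  →  pair(pair(b, b), pair(e, e))   [R7 at 2.1]

Reduce t₂ = g(pair(e, pair(b, b)), pair(pair(pair(m(pair(b, b), pair(pair(b, e), pair(e, pair(e, b))), pair(pair(e, b), pair(pair(e, b), e))), b), pair(b, b)), b)):
1. g(pair(e, pair(b, b)), pair(pair(pair(m(pair(b, b), pair(pair(b, e), pair(e, pair(e, b))), pair(pair(e, b), pair(pair(e, b), e))), b), pair(b, b)), b))  →  e   [R7 at ε]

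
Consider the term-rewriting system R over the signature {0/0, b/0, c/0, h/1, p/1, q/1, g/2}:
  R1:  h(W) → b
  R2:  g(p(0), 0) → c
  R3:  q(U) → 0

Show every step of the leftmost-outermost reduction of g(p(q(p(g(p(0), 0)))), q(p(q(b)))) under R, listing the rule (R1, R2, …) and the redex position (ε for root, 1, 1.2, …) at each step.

c

1. g(p(q(p(g(p(0), 0)))), q(p(q(b))))  →  g(p(0), q(p(q(b))))   [R3 at 1.1]
2. g(p(0), q(p(q(b))))  →  g(p(0), 0)   [R3 at 2]
3. g(p(0), 0)  →  c   [R2 at ε]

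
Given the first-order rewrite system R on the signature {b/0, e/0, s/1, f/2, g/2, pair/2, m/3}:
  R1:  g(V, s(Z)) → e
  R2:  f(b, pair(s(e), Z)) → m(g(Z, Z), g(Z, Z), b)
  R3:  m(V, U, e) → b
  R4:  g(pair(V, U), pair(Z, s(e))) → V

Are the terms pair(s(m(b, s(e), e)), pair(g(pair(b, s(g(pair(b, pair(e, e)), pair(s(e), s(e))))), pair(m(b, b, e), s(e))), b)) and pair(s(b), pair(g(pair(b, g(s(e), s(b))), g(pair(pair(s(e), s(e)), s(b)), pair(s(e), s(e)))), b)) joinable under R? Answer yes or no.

Reduce t₁ = pair(s(m(b, s(e), e)), pair(g(pair(b, s(g(pair(b, pair(e, e)), pair(s(e), s(e))))), pair(m(b, b, e), s(e))), b)):
1. pair(s(m(b, s(e), e)), pair(g(pair(b, s(g(pair(b, pair(e, e)), pair(s(e), s(e))))), pair(m(b, b, e), s(e))), b))  →  pair(s(b), pair(g(pair(b, s(g(pair(b, pair(e, e)), pair(s(e), s(e))))), pair(m(b, b, e), s(e))), b))   [R3 at 1.1]
2. pair(s(b), pair(g(pair(b, s(g(pair(b, pair(e, e)), pair(s(e), s(e))))), pair(m(b, b, e), s(e))), b))  →  pair(s(b), pair(b, b))   [R4 at 2.1]

Reduce t₂ = pair(s(b), pair(g(pair(b, g(s(e), s(b))), g(pair(pair(s(e), s(e)), s(b)), pair(s(e), s(e)))), b)):
1. pair(s(b), pair(g(pair(b, g(s(e), s(b))), g(pair(pair(s(e), s(e)), s(b)), pair(s(e), s(e)))), b))  →  pair(s(b), pair(g(pair(b, e), g(pair(pair(s(e), s(e)), s(b)), pair(s(e), s(e)))), b))   [R1 at 2.1.1.2]
2. pair(s(b), pair(g(pair(b, e), g(pair(pair(s(e), s(e)), s(b)), pair(s(e), s(e)))), b))  →  pair(s(b), pair(g(pair(b, e), pair(s(e), s(e))), b))   [R4 at 2.1.2]
3. pair(s(b), pair(g(pair(b, e), pair(s(e), s(e))), b))  →  pair(s(b), pair(b, b))   [R4 at 2.1]

yes — NF(t₁) = pair(s(b), pair(b, b)), NF(t₂) = pair(s(b), pair(b, b))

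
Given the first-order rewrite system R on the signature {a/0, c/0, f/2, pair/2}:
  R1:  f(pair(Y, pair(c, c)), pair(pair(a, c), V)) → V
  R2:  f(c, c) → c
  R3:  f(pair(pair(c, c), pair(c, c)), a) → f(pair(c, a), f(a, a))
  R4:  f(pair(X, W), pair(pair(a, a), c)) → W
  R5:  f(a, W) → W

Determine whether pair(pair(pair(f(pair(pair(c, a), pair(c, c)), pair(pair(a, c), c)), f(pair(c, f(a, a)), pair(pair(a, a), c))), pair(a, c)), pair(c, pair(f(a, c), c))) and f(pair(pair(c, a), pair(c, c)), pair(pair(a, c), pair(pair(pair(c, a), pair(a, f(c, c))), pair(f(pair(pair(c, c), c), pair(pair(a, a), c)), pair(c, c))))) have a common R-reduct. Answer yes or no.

yes — NF(t₁) = pair(pair(pair(c, a), pair(a, c)), pair(c, pair(c, c))), NF(t₂) = pair(pair(pair(c, a), pair(a, c)), pair(c, pair(c, c)))

Reduce t₁ = pair(pair(pair(f(pair(pair(c, a), pair(c, c)), pair(pair(a, c), c)), f(pair(c, f(a, a)), pair(pair(a, a), c))), pair(a, c)), pair(c, pair(f(a, c), c))):
1. pair(pair(pair(f(pair(pair(c, a), pair(c, c)), pair(pair(a, c), c)), f(pair(c, f(a, a)), pair(pair(a, a), c))), pair(a, c)), pair(c, pair(f(a, c), c)))  →  pair(pair(pair(c, f(pair(c, f(a, a)), pair(pair(a, a), c))), pair(a, c)), pair(c, pair(f(a, c), c)))   [R1 at 1.1.1]
2. pair(pair(pair(c, f(pair(c, f(a, a)), pair(pair(a, a), c))), pair(a, c)), pair(c, pair(f(a, c), c)))  →  pair(pair(pair(c, f(a, a)), pair(a, c)), pair(c, pair(f(a, c), c)))   [R4 at 1.1.2]
3. pair(pair(pair(c, f(a, a)), pair(a, c)), pair(c, pair(f(a, c), c)))  →  pair(pair(pair(c, a), pair(a, c)), pair(c, pair(f(a, c), c)))   [R5 at 1.1.2]
4. pair(pair(pair(c, a), pair(a, c)), pair(c, pair(f(a, c), c)))  →  pair(pair(pair(c, a), pair(a, c)), pair(c, pair(c, c)))   [R5 at 2.2.1]

Reduce t₂ = f(pair(pair(c, a), pair(c, c)), pair(pair(a, c), pair(pair(pair(c, a), pair(a, f(c, c))), pair(f(pair(pair(c, c), c), pair(pair(a, a), c)), pair(c, c))))):
1. f(pair(pair(c, a), pair(c, c)), pair(pair(a, c), pair(pair(pair(c, a), pair(a, f(c, c))), pair(f(pair(pair(c, c), c), pair(pair(a, a), c)), pair(c, c)))))  →  pair(pair(pair(c, a), pair(a, f(c, c))), pair(f(pair(pair(c, c), c), pair(pair(a, a), c)), pair(c, c)))   [R1 at ε]
2. pair(pair(pair(c, a), pair(a, f(c, c))), pair(f(pair(pair(c, c), c), pair(pair(a, a), c)), pair(c, c)))  →  pair(pair(pair(c, a), pair(a, c)), pair(f(pair(pair(c, c), c), pair(pair(a, a), c)), pair(c, c)))   [R2 at 1.2.2]
3. pair(pair(pair(c, a), pair(a, c)), pair(f(pair(pair(c, c), c), pair(pair(a, a), c)), pair(c, c)))  →  pair(pair(pair(c, a), pair(a, c)), pair(c, pair(c, c)))   [R4 at 2.1]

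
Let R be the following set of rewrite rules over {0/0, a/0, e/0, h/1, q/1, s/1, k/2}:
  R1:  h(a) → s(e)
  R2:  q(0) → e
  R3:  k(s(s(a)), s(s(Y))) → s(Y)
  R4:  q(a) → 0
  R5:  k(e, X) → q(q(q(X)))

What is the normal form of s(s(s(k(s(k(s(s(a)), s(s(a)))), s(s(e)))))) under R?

s(s(s(s(e))))

1. s(s(s(k(s(k(s(s(a)), s(s(a)))), s(s(e))))))  →  s(s(s(k(s(s(a)), s(s(e))))))   [R3 at 1.1.1.1.1]
2. s(s(s(k(s(s(a)), s(s(e))))))  →  s(s(s(s(e))))   [R3 at 1.1.1]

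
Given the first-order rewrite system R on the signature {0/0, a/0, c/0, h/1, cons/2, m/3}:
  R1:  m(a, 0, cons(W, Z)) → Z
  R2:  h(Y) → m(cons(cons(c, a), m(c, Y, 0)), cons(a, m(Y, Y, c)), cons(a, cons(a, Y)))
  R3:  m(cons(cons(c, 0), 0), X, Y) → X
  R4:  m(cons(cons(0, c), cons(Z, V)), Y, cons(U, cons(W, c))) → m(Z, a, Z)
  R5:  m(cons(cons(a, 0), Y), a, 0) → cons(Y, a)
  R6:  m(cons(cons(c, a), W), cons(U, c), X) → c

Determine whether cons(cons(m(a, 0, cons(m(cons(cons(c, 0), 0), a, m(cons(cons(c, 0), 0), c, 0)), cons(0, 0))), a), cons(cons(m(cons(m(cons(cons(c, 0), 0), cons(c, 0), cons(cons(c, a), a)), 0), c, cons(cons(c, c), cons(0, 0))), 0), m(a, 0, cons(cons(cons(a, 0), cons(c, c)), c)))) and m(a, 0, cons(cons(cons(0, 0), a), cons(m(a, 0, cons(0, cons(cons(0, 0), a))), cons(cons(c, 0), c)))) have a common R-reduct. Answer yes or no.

Reduce t₁ = cons(cons(m(a, 0, cons(m(cons(cons(c, 0), 0), a, m(cons(cons(c, 0), 0), c, 0)), cons(0, 0))), a), cons(cons(m(cons(m(cons(cons(c, 0), 0), cons(c, 0), cons(cons(c, a), a)), 0), c, cons(cons(c, c), cons(0, 0))), 0), m(a, 0, cons(cons(cons(a, 0), cons(c, c)), c)))):
1. cons(cons(m(a, 0, cons(m(cons(cons(c, 0), 0), a, m(cons(cons(c, 0), 0), c, 0)), cons(0, 0))), a), cons(cons(m(cons(m(cons(cons(c, 0), 0), cons(c, 0), cons(cons(c, a), a)), 0), c, cons(cons(c, c), cons(0, 0))), 0), m(a, 0, cons(cons(cons(a, 0), cons(c, c)), c))))  →  cons(cons(cons(0, 0), a), cons(cons(m(cons(m(cons(cons(c, 0), 0), cons(c, 0), cons(cons(c, a), a)), 0), c, cons(cons(c, c), cons(0, 0))), 0), m(a, 0, cons(cons(cons(a, 0), cons(c, c)), c))))   [R1 at 1.1]
2. cons(cons(cons(0, 0), a), cons(cons(m(cons(m(cons(cons(c, 0), 0), cons(c, 0), cons(cons(c, a), a)), 0), c, cons(cons(c, c), cons(0, 0))), 0), m(a, 0, cons(cons(cons(a, 0), cons(c, c)), c))))  →  cons(cons(cons(0, 0), a), cons(cons(m(cons(cons(c, 0), 0), c, cons(cons(c, c), cons(0, 0))), 0), m(a, 0, cons(cons(cons(a, 0), cons(c, c)), c))))   [R3 at 2.1.1.1.1]
3. cons(cons(cons(0, 0), a), cons(cons(m(cons(cons(c, 0), 0), c, cons(cons(c, c), cons(0, 0))), 0), m(a, 0, cons(cons(cons(a, 0), cons(c, c)), c))))  →  cons(cons(cons(0, 0), a), cons(cons(c, 0), m(a, 0, cons(cons(cons(a, 0), cons(c, c)), c))))   [R3 at 2.1.1]
4. cons(cons(cons(0, 0), a), cons(cons(c, 0), m(a, 0, cons(cons(cons(a, 0), cons(c, c)), c))))  →  cons(cons(cons(0, 0), a), cons(cons(c, 0), c))   [R1 at 2.2]

Reduce t₂ = m(a, 0, cons(cons(cons(0, 0), a), cons(m(a, 0, cons(0, cons(cons(0, 0), a))), cons(cons(c, 0), c)))):
1. m(a, 0, cons(cons(cons(0, 0), a), cons(m(a, 0, cons(0, cons(cons(0, 0), a))), cons(cons(c, 0), c))))  →  cons(m(a, 0, cons(0, cons(cons(0, 0), a))), cons(cons(c, 0), c))   [R1 at ε]
2. cons(m(a, 0, cons(0, cons(cons(0, 0), a))), cons(cons(c, 0), c))  →  cons(cons(cons(0, 0), a), cons(cons(c, 0), c))   [R1 at 1]

yes — NF(t₁) = cons(cons(cons(0, 0), a), cons(cons(c, 0), c)), NF(t₂) = cons(cons(cons(0, 0), a), cons(cons(c, 0), c))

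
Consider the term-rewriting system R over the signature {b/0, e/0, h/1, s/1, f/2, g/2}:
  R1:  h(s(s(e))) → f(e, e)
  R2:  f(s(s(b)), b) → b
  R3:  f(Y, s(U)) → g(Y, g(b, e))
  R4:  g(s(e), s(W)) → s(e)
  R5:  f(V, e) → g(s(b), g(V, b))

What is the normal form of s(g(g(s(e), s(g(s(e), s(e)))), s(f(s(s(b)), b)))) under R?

s(s(e))

1. s(g(g(s(e), s(g(s(e), s(e)))), s(f(s(s(b)), b))))  →  s(g(s(e), s(f(s(s(b)), b))))   [R4 at 1.1]
2. s(g(s(e), s(f(s(s(b)), b))))  →  s(s(e))   [R4 at 1]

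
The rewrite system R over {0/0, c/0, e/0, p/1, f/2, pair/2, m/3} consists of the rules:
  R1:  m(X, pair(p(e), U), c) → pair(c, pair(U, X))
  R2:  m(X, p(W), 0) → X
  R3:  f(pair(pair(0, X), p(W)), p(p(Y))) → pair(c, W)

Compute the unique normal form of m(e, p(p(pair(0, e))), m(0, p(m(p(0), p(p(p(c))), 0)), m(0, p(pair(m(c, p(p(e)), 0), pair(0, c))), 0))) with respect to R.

e

1. m(e, p(p(pair(0, e))), m(0, p(m(p(0), p(p(p(c))), 0)), m(0, p(pair(m(c, p(p(e)), 0), pair(0, c))), 0)))  →  m(e, p(p(pair(0, e))), m(0, p(p(0)), m(0, p(pair(m(c, p(p(e)), 0), pair(0, c))), 0)))   [R2 at 3.2.1]
2. m(e, p(p(pair(0, e))), m(0, p(p(0)), m(0, p(pair(m(c, p(p(e)), 0), pair(0, c))), 0)))  →  m(e, p(p(pair(0, e))), m(0, p(p(0)), 0))   [R2 at 3.3]
3. m(e, p(p(pair(0, e))), m(0, p(p(0)), 0))  →  m(e, p(p(pair(0, e))), 0)   [R2 at 3]
4. m(e, p(p(pair(0, e))), 0)  →  e   [R2 at ε]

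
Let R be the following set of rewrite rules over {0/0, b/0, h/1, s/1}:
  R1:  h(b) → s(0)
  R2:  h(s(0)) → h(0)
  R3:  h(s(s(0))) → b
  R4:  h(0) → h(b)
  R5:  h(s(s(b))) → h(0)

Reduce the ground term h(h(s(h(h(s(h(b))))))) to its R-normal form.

s(0)

1. h(h(s(h(h(s(h(b)))))))  →  h(h(s(h(h(s(s(0)))))))   [R1 at 1.1.1.1.1.1]
2. h(h(s(h(h(s(s(0)))))))  →  h(h(s(h(b))))   [R3 at 1.1.1.1]
3. h(h(s(h(b))))  →  h(h(s(s(0))))   [R1 at 1.1.1]
4. h(h(s(s(0))))  →  h(b)   [R3 at 1]
5. h(b)  →  s(0)   [R1 at ε]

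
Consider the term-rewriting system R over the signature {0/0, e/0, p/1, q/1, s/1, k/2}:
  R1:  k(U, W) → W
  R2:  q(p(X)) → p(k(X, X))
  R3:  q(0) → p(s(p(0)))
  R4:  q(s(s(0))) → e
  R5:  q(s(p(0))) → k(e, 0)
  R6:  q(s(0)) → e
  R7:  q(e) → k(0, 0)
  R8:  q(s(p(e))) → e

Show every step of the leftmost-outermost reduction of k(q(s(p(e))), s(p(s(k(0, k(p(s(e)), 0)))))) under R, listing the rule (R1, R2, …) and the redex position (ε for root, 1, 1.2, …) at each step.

s(p(s(0)))

1. k(q(s(p(e))), s(p(s(k(0, k(p(s(e)), 0))))))  →  s(p(s(k(0, k(p(s(e)), 0)))))   [R1 at ε]
2. s(p(s(k(0, k(p(s(e)), 0)))))  →  s(p(s(k(p(s(e)), 0))))   [R1 at 1.1.1]
3. s(p(s(k(p(s(e)), 0))))  →  s(p(s(0)))   [R1 at 1.1.1]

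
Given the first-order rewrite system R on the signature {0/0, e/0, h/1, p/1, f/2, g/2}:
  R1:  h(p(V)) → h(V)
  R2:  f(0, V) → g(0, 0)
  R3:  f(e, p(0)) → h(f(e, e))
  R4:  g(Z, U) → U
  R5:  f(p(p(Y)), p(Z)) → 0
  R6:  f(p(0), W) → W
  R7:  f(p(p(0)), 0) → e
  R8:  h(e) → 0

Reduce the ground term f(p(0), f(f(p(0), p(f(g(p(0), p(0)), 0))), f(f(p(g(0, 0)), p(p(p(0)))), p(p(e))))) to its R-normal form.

1. f(p(0), f(f(p(0), p(f(g(p(0), p(0)), 0))), f(f(p(g(0, 0)), p(p(p(0)))), p(p(e)))))  →  f(f(p(0), p(f(g(p(0), p(0)), 0))), f(f(p(g(0, 0)), p(p(p(0)))), p(p(e))))   [R6 at ε]
2. f(f(p(0), p(f(g(p(0), p(0)), 0))), f(f(p(g(0, 0)), p(p(p(0)))), p(p(e))))  →  f(p(f(g(p(0), p(0)), 0)), f(f(p(g(0, 0)), p(p(p(0)))), p(p(e))))   [R6 at 1]
3. f(p(f(g(p(0), p(0)), 0)), f(f(p(g(0, 0)), p(p(p(0)))), p(p(e))))  →  f(p(f(p(0), 0)), f(f(p(g(0, 0)), p(p(p(0)))), p(p(e))))   [R4 at 1.1.1]
4. f(p(f(p(0), 0)), f(f(p(g(0, 0)), p(p(p(0)))), p(p(e))))  →  f(p(0), f(f(p(g(0, 0)), p(p(p(0)))), p(p(e))))   [R6 at 1.1]
5. f(p(0), f(f(p(g(0, 0)), p(p(p(0)))), p(p(e))))  →  f(f(p(g(0, 0)), p(p(p(0)))), p(p(e)))   [R6 at ε]
6. f(f(p(g(0, 0)), p(p(p(0)))), p(p(e)))  →  f(f(p(0), p(p(p(0)))), p(p(e)))   [R4 at 1.1.1]
7. f(f(p(0), p(p(p(0)))), p(p(e)))  →  f(p(p(p(0))), p(p(e)))   [R6 at 1]
8. f(p(p(p(0))), p(p(e)))  →  0   [R5 at ε]

0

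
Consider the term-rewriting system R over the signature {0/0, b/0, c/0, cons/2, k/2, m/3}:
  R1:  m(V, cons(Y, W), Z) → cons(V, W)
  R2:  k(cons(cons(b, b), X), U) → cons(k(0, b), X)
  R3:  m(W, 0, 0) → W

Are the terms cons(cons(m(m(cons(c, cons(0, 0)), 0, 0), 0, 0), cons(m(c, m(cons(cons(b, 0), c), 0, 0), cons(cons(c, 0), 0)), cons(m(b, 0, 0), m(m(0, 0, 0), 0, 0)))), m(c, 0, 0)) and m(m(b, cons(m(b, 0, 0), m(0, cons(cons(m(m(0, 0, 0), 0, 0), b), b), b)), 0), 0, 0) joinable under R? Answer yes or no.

no — NF(t₁) = cons(cons(cons(c, cons(0, 0)), cons(cons(c, c), cons(b, 0))), c), NF(t₂) = cons(b, cons(0, b))

Reduce t₁ = cons(cons(m(m(cons(c, cons(0, 0)), 0, 0), 0, 0), cons(m(c, m(cons(cons(b, 0), c), 0, 0), cons(cons(c, 0), 0)), cons(m(b, 0, 0), m(m(0, 0, 0), 0, 0)))), m(c, 0, 0)):
1. cons(cons(m(m(cons(c, cons(0, 0)), 0, 0), 0, 0), cons(m(c, m(cons(cons(b, 0), c), 0, 0), cons(cons(c, 0), 0)), cons(m(b, 0, 0), m(m(0, 0, 0), 0, 0)))), m(c, 0, 0))  →  cons(cons(m(cons(c, cons(0, 0)), 0, 0), cons(m(c, m(cons(cons(b, 0), c), 0, 0), cons(cons(c, 0), 0)), cons(m(b, 0, 0), m(m(0, 0, 0), 0, 0)))), m(c, 0, 0))   [R3 at 1.1]
2. cons(cons(m(cons(c, cons(0, 0)), 0, 0), cons(m(c, m(cons(cons(b, 0), c), 0, 0), cons(cons(c, 0), 0)), cons(m(b, 0, 0), m(m(0, 0, 0), 0, 0)))), m(c, 0, 0))  →  cons(cons(cons(c, cons(0, 0)), cons(m(c, m(cons(cons(b, 0), c), 0, 0), cons(cons(c, 0), 0)), cons(m(b, 0, 0), m(m(0, 0, 0), 0, 0)))), m(c, 0, 0))   [R3 at 1.1]
3. cons(cons(cons(c, cons(0, 0)), cons(m(c, m(cons(cons(b, 0), c), 0, 0), cons(cons(c, 0), 0)), cons(m(b, 0, 0), m(m(0, 0, 0), 0, 0)))), m(c, 0, 0))  →  cons(cons(cons(c, cons(0, 0)), cons(m(c, cons(cons(b, 0), c), cons(cons(c, 0), 0)), cons(m(b, 0, 0), m(m(0, 0, 0), 0, 0)))), m(c, 0, 0))   [R3 at 1.2.1.2]
4. cons(cons(cons(c, cons(0, 0)), cons(m(c, cons(cons(b, 0), c), cons(cons(c, 0), 0)), cons(m(b, 0, 0), m(m(0, 0, 0), 0, 0)))), m(c, 0, 0))  →  cons(cons(cons(c, cons(0, 0)), cons(cons(c, c), cons(m(b, 0, 0), m(m(0, 0, 0), 0, 0)))), m(c, 0, 0))   [R1 at 1.2.1]
5. cons(cons(cons(c, cons(0, 0)), cons(cons(c, c), cons(m(b, 0, 0), m(m(0, 0, 0), 0, 0)))), m(c, 0, 0))  →  cons(cons(cons(c, cons(0, 0)), cons(cons(c, c), cons(b, m(m(0, 0, 0), 0, 0)))), m(c, 0, 0))   [R3 at 1.2.2.1]
6. cons(cons(cons(c, cons(0, 0)), cons(cons(c, c), cons(b, m(m(0, 0, 0), 0, 0)))), m(c, 0, 0))  →  cons(cons(cons(c, cons(0, 0)), cons(cons(c, c), cons(b, m(0, 0, 0)))), m(c, 0, 0))   [R3 at 1.2.2.2]
7. cons(cons(cons(c, cons(0, 0)), cons(cons(c, c), cons(b, m(0, 0, 0)))), m(c, 0, 0))  →  cons(cons(cons(c, cons(0, 0)), cons(cons(c, c), cons(b, 0))), m(c, 0, 0))   [R3 at 1.2.2.2]
8. cons(cons(cons(c, cons(0, 0)), cons(cons(c, c), cons(b, 0))), m(c, 0, 0))  →  cons(cons(cons(c, cons(0, 0)), cons(cons(c, c), cons(b, 0))), c)   [R3 at 2]

Reduce t₂ = m(m(b, cons(m(b, 0, 0), m(0, cons(cons(m(m(0, 0, 0), 0, 0), b), b), b)), 0), 0, 0):
1. m(m(b, cons(m(b, 0, 0), m(0, cons(cons(m(m(0, 0, 0), 0, 0), b), b), b)), 0), 0, 0)  →  m(b, cons(m(b, 0, 0), m(0, cons(cons(m(m(0, 0, 0), 0, 0), b), b), b)), 0)   [R3 at ε]
2. m(b, cons(m(b, 0, 0), m(0, cons(cons(m(m(0, 0, 0), 0, 0), b), b), b)), 0)  →  cons(b, m(0, cons(cons(m(m(0, 0, 0), 0, 0), b), b), b))   [R1 at ε]
3. cons(b, m(0, cons(cons(m(m(0, 0, 0), 0, 0), b), b), b))  →  cons(b, cons(0, b))   [R1 at 2]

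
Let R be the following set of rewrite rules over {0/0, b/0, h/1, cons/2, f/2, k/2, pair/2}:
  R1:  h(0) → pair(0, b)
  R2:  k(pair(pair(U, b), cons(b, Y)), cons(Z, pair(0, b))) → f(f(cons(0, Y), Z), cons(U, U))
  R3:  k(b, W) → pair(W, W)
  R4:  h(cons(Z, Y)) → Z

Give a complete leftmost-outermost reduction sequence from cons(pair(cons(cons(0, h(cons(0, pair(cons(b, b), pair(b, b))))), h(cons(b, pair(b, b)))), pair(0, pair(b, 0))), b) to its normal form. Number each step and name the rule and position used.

1. cons(pair(cons(cons(0, h(cons(0, pair(cons(b, b), pair(b, b))))), h(cons(b, pair(b, b)))), pair(0, pair(b, 0))), b)  →  cons(pair(cons(cons(0, 0), h(cons(b, pair(b, b)))), pair(0, pair(b, 0))), b)   [R4 at 1.1.1.2]
2. cons(pair(cons(cons(0, 0), h(cons(b, pair(b, b)))), pair(0, pair(b, 0))), b)  →  cons(pair(cons(cons(0, 0), b), pair(0, pair(b, 0))), b)   [R4 at 1.1.2]

cons(pair(cons(cons(0, 0), b), pair(0, pair(b, 0))), b)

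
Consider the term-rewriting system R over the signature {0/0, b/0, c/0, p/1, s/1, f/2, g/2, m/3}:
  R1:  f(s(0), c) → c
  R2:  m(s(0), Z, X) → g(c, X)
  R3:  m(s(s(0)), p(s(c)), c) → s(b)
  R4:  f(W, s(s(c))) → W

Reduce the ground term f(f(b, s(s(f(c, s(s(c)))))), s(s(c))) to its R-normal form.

b

1. f(f(b, s(s(f(c, s(s(c)))))), s(s(c)))  →  f(b, s(s(f(c, s(s(c))))))   [R4 at ε]
2. f(b, s(s(f(c, s(s(c))))))  →  f(b, s(s(c)))   [R4 at 2.1.1]
3. f(b, s(s(c)))  →  b   [R4 at ε]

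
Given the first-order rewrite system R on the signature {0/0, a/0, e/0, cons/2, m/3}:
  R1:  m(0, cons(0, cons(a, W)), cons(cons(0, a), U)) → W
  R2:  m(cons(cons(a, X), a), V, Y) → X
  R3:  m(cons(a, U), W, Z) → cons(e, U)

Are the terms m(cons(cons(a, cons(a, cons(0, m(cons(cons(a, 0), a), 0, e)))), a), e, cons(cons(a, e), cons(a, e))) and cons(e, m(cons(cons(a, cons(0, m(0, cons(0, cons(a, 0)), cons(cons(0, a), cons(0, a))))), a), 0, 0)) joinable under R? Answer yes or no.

Reduce t₁ = m(cons(cons(a, cons(a, cons(0, m(cons(cons(a, 0), a), 0, e)))), a), e, cons(cons(a, e), cons(a, e))):
1. m(cons(cons(a, cons(a, cons(0, m(cons(cons(a, 0), a), 0, e)))), a), e, cons(cons(a, e), cons(a, e)))  →  cons(a, cons(0, m(cons(cons(a, 0), a), 0, e)))   [R2 at ε]
2. cons(a, cons(0, m(cons(cons(a, 0), a), 0, e)))  →  cons(a, cons(0, 0))   [R2 at 2.2]

Reduce t₂ = cons(e, m(cons(cons(a, cons(0, m(0, cons(0, cons(a, 0)), cons(cons(0, a), cons(0, a))))), a), 0, 0)):
1. cons(e, m(cons(cons(a, cons(0, m(0, cons(0, cons(a, 0)), cons(cons(0, a), cons(0, a))))), a), 0, 0))  →  cons(e, cons(0, m(0, cons(0, cons(a, 0)), cons(cons(0, a), cons(0, a)))))   [R2 at 2]
2. cons(e, cons(0, m(0, cons(0, cons(a, 0)), cons(cons(0, a), cons(0, a)))))  →  cons(e, cons(0, 0))   [R1 at 2.2]

no — NF(t₁) = cons(a, cons(0, 0)), NF(t₂) = cons(e, cons(0, 0))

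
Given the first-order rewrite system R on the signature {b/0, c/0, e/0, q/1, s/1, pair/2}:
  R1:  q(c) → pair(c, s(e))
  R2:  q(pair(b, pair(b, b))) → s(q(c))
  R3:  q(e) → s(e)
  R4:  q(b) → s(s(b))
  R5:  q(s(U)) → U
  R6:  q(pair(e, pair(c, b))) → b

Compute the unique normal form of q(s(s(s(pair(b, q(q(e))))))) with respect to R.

s(s(pair(b, e)))

1. q(s(s(s(pair(b, q(q(e)))))))  →  s(s(pair(b, q(q(e)))))   [R5 at ε]
2. s(s(pair(b, q(q(e)))))  →  s(s(pair(b, q(s(e)))))   [R3 at 1.1.2.1]
3. s(s(pair(b, q(s(e)))))  →  s(s(pair(b, e)))   [R5 at 1.1.2]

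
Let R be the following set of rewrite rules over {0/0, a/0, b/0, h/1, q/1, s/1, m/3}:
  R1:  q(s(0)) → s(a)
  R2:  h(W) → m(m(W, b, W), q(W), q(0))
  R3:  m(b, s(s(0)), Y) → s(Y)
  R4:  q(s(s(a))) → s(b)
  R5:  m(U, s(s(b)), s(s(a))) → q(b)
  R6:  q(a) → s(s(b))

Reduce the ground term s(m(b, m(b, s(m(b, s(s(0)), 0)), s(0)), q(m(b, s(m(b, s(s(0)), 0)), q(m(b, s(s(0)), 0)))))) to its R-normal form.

s(s(s(b)))

1. s(m(b, m(b, s(m(b, s(s(0)), 0)), s(0)), q(m(b, s(m(b, s(s(0)), 0)), q(m(b, s(s(0)), 0))))))  →  s(m(b, m(b, s(s(0)), s(0)), q(m(b, s(m(b, s(s(0)), 0)), q(m(b, s(s(0)), 0))))))   [R3 at 1.2.2.1]
2. s(m(b, m(b, s(s(0)), s(0)), q(m(b, s(m(b, s(s(0)), 0)), q(m(b, s(s(0)), 0))))))  →  s(m(b, s(s(0)), q(m(b, s(m(b, s(s(0)), 0)), q(m(b, s(s(0)), 0))))))   [R3 at 1.2]
3. s(m(b, s(s(0)), q(m(b, s(m(b, s(s(0)), 0)), q(m(b, s(s(0)), 0))))))  →  s(s(q(m(b, s(m(b, s(s(0)), 0)), q(m(b, s(s(0)), 0))))))   [R3 at 1]
4. s(s(q(m(b, s(m(b, s(s(0)), 0)), q(m(b, s(s(0)), 0))))))  →  s(s(q(m(b, s(s(0)), q(m(b, s(s(0)), 0))))))   [R3 at 1.1.1.2.1]
5. s(s(q(m(b, s(s(0)), q(m(b, s(s(0)), 0))))))  →  s(s(q(s(q(m(b, s(s(0)), 0))))))   [R3 at 1.1.1]
6. s(s(q(s(q(m(b, s(s(0)), 0))))))  →  s(s(q(s(q(s(0))))))   [R3 at 1.1.1.1.1]
7. s(s(q(s(q(s(0))))))  →  s(s(q(s(s(a)))))   [R1 at 1.1.1.1]
8. s(s(q(s(s(a)))))  →  s(s(s(b)))   [R4 at 1.1]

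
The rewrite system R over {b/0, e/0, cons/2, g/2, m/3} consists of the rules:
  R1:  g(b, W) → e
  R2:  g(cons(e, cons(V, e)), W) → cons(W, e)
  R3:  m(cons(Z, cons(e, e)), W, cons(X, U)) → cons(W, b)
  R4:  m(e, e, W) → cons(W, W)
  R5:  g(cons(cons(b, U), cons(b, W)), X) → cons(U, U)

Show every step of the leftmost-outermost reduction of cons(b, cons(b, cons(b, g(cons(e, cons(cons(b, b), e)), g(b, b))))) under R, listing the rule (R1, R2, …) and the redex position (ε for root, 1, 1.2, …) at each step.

cons(b, cons(b, cons(b, cons(e, e))))

1. cons(b, cons(b, cons(b, g(cons(e, cons(cons(b, b), e)), g(b, b)))))  →  cons(b, cons(b, cons(b, cons(g(b, b), e))))   [R2 at 2.2.2]
2. cons(b, cons(b, cons(b, cons(g(b, b), e))))  →  cons(b, cons(b, cons(b, cons(e, e))))   [R1 at 2.2.2.1]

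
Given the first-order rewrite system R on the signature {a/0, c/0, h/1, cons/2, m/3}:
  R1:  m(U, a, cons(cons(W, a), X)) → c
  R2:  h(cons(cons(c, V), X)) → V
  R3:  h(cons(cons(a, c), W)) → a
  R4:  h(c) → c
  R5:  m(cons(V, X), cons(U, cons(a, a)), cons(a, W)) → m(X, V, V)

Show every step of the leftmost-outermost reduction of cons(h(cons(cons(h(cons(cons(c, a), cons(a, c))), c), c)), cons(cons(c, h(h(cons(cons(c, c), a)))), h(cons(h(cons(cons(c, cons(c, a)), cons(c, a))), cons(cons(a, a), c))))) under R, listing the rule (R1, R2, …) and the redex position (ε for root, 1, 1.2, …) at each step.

1. cons(h(cons(cons(h(cons(cons(c, a), cons(a, c))), c), c)), cons(cons(c, h(h(cons(cons(c, c), a)))), h(cons(h(cons(cons(c, cons(c, a)), cons(c, a))), cons(cons(a, a), c)))))  →  cons(h(cons(cons(a, c), c)), cons(cons(c, h(h(cons(cons(c, c), a)))), h(cons(h(cons(cons(c, cons(c, a)), cons(c, a))), cons(cons(a, a), c)))))   [R2 at 1.1.1.1]
2. cons(h(cons(cons(a, c), c)), cons(cons(c, h(h(cons(cons(c, c), a)))), h(cons(h(cons(cons(c, cons(c, a)), cons(c, a))), cons(cons(a, a), c)))))  →  cons(a, cons(cons(c, h(h(cons(cons(c, c), a)))), h(cons(h(cons(cons(c, cons(c, a)), cons(c, a))), cons(cons(a, a), c)))))   [R3 at 1]
3. cons(a, cons(cons(c, h(h(cons(cons(c, c), a)))), h(cons(h(cons(cons(c, cons(c, a)), cons(c, a))), cons(cons(a, a), c)))))  →  cons(a, cons(cons(c, h(c)), h(cons(h(cons(cons(c, cons(c, a)), cons(c, a))), cons(cons(a, a), c)))))   [R2 at 2.1.2.1]
4. cons(a, cons(cons(c, h(c)), h(cons(h(cons(cons(c, cons(c, a)), cons(c, a))), cons(cons(a, a), c)))))  →  cons(a, cons(cons(c, c), h(cons(h(cons(cons(c, cons(c, a)), cons(c, a))), cons(cons(a, a), c)))))   [R4 at 2.1.2]
5. cons(a, cons(cons(c, c), h(cons(h(cons(cons(c, cons(c, a)), cons(c, a))), cons(cons(a, a), c)))))  →  cons(a, cons(cons(c, c), h(cons(cons(c, a), cons(cons(a, a), c)))))   [R2 at 2.2.1.1]
6. cons(a, cons(cons(c, c), h(cons(cons(c, a), cons(cons(a, a), c)))))  →  cons(a, cons(cons(c, c), a))   [R2 at 2.2]

cons(a, cons(cons(c, c), a))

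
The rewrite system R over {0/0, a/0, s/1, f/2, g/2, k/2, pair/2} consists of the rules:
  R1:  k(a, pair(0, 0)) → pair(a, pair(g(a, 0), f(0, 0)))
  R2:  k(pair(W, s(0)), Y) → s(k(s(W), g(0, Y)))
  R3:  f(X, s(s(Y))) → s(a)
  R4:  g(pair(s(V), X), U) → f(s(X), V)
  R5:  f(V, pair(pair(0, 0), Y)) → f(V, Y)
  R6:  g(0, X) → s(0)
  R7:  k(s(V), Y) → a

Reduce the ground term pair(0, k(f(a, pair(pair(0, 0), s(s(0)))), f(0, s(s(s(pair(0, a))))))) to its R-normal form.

pair(0, a)

1. pair(0, k(f(a, pair(pair(0, 0), s(s(0)))), f(0, s(s(s(pair(0, a)))))))  →  pair(0, k(f(a, s(s(0))), f(0, s(s(s(pair(0, a)))))))   [R5 at 2.1]
2. pair(0, k(f(a, s(s(0))), f(0, s(s(s(pair(0, a)))))))  →  pair(0, k(s(a), f(0, s(s(s(pair(0, a)))))))   [R3 at 2.1]
3. pair(0, k(s(a), f(0, s(s(s(pair(0, a)))))))  →  pair(0, a)   [R7 at 2]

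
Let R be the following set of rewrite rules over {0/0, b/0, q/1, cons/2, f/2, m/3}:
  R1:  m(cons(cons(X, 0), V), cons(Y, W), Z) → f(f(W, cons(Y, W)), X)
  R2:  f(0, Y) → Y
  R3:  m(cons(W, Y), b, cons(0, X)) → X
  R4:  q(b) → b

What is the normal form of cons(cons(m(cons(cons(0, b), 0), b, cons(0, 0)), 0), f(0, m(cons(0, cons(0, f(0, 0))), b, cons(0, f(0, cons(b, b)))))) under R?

cons(cons(0, 0), cons(b, b))

1. cons(cons(m(cons(cons(0, b), 0), b, cons(0, 0)), 0), f(0, m(cons(0, cons(0, f(0, 0))), b, cons(0, f(0, cons(b, b))))))  →  cons(cons(0, 0), f(0, m(cons(0, cons(0, f(0, 0))), b, cons(0, f(0, cons(b, b))))))   [R3 at 1.1]
2. cons(cons(0, 0), f(0, m(cons(0, cons(0, f(0, 0))), b, cons(0, f(0, cons(b, b))))))  →  cons(cons(0, 0), m(cons(0, cons(0, f(0, 0))), b, cons(0, f(0, cons(b, b)))))   [R2 at 2]
3. cons(cons(0, 0), m(cons(0, cons(0, f(0, 0))), b, cons(0, f(0, cons(b, b)))))  →  cons(cons(0, 0), f(0, cons(b, b)))   [R3 at 2]
4. cons(cons(0, 0), f(0, cons(b, b)))  →  cons(cons(0, 0), cons(b, b))   [R2 at 2]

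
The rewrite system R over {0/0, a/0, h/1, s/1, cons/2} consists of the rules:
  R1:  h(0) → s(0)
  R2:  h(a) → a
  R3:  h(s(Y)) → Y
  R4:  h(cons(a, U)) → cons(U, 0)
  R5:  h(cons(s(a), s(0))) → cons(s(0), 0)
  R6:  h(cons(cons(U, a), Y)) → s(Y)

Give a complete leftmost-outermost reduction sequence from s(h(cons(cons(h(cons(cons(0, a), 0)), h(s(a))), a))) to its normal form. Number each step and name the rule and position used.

1. s(h(cons(cons(h(cons(cons(0, a), 0)), h(s(a))), a)))  →  s(h(cons(cons(s(0), h(s(a))), a)))   [R6 at 1.1.1.1]
2. s(h(cons(cons(s(0), h(s(a))), a)))  →  s(h(cons(cons(s(0), a), a)))   [R3 at 1.1.1.2]
3. s(h(cons(cons(s(0), a), a)))  →  s(s(a))   [R6 at 1]

s(s(a))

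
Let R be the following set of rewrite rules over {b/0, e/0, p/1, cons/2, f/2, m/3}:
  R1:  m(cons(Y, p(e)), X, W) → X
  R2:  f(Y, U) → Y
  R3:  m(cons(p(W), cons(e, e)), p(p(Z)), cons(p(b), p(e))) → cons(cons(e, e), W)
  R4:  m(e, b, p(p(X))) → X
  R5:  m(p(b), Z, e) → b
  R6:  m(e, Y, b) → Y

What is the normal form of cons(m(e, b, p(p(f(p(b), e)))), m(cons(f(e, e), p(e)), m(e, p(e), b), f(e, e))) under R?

cons(p(b), p(e))

1. cons(m(e, b, p(p(f(p(b), e)))), m(cons(f(e, e), p(e)), m(e, p(e), b), f(e, e)))  →  cons(f(p(b), e), m(cons(f(e, e), p(e)), m(e, p(e), b), f(e, e)))   [R4 at 1]
2. cons(f(p(b), e), m(cons(f(e, e), p(e)), m(e, p(e), b), f(e, e)))  →  cons(p(b), m(cons(f(e, e), p(e)), m(e, p(e), b), f(e, e)))   [R2 at 1]
3. cons(p(b), m(cons(f(e, e), p(e)), m(e, p(e), b), f(e, e)))  →  cons(p(b), m(e, p(e), b))   [R1 at 2]
4. cons(p(b), m(e, p(e), b))  →  cons(p(b), p(e))   [R6 at 2]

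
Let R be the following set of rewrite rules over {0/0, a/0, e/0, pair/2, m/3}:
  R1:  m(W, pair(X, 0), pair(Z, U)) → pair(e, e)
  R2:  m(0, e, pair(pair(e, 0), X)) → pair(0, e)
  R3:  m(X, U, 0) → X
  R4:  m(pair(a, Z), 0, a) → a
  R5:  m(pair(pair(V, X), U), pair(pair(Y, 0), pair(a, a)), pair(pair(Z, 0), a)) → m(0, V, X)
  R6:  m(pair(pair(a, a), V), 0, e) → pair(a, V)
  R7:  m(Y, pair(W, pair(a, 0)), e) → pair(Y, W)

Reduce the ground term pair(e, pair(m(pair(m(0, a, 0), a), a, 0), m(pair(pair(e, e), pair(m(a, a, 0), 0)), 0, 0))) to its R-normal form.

pair(e, pair(pair(0, a), pair(pair(e, e), pair(a, 0))))

1. pair(e, pair(m(pair(m(0, a, 0), a), a, 0), m(pair(pair(e, e), pair(m(a, a, 0), 0)), 0, 0)))  →  pair(e, pair(pair(m(0, a, 0), a), m(pair(pair(e, e), pair(m(a, a, 0), 0)), 0, 0)))   [R3 at 2.1]
2. pair(e, pair(pair(m(0, a, 0), a), m(pair(pair(e, e), pair(m(a, a, 0), 0)), 0, 0)))  →  pair(e, pair(pair(0, a), m(pair(pair(e, e), pair(m(a, a, 0), 0)), 0, 0)))   [R3 at 2.1.1]
3. pair(e, pair(pair(0, a), m(pair(pair(e, e), pair(m(a, a, 0), 0)), 0, 0)))  →  pair(e, pair(pair(0, a), pair(pair(e, e), pair(m(a, a, 0), 0))))   [R3 at 2.2]
4. pair(e, pair(pair(0, a), pair(pair(e, e), pair(m(a, a, 0), 0))))  →  pair(e, pair(pair(0, a), pair(pair(e, e), pair(a, 0))))   [R3 at 2.2.2.1]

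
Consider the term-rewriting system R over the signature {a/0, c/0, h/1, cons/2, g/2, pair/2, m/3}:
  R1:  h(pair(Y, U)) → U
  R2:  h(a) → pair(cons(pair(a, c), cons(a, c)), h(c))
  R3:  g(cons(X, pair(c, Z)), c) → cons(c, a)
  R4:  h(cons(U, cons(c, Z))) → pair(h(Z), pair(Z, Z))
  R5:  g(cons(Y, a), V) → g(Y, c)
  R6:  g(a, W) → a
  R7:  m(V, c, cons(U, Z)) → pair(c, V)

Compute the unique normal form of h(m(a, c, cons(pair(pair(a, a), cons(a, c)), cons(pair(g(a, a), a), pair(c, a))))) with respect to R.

a

1. h(m(a, c, cons(pair(pair(a, a), cons(a, c)), cons(pair(g(a, a), a), pair(c, a)))))  →  h(pair(c, a))   [R7 at 1]
2. h(pair(c, a))  →  a   [R1 at ε]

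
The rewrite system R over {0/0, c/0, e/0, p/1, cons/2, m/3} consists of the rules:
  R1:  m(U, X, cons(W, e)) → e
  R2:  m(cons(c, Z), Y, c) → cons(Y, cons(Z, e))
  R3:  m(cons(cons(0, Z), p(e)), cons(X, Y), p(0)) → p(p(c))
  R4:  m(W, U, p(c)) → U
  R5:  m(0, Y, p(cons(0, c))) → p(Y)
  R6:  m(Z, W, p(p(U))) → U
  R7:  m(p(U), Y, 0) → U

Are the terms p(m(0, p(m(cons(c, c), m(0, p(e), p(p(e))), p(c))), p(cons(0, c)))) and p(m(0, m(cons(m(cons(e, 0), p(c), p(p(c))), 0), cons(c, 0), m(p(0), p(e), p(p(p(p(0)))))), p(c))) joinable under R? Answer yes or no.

Reduce t₁ = p(m(0, p(m(cons(c, c), m(0, p(e), p(p(e))), p(c))), p(cons(0, c)))):
1. p(m(0, p(m(cons(c, c), m(0, p(e), p(p(e))), p(c))), p(cons(0, c))))  →  p(p(p(m(cons(c, c), m(0, p(e), p(p(e))), p(c)))))   [R5 at 1]
2. p(p(p(m(cons(c, c), m(0, p(e), p(p(e))), p(c)))))  →  p(p(p(m(0, p(e), p(p(e))))))   [R4 at 1.1.1]
3. p(p(p(m(0, p(e), p(p(e))))))  →  p(p(p(e)))   [R6 at 1.1.1]

Reduce t₂ = p(m(0, m(cons(m(cons(e, 0), p(c), p(p(c))), 0), cons(c, 0), m(p(0), p(e), p(p(p(p(0)))))), p(c))):
1. p(m(0, m(cons(m(cons(e, 0), p(c), p(p(c))), 0), cons(c, 0), m(p(0), p(e), p(p(p(p(0)))))), p(c)))  →  p(m(cons(m(cons(e, 0), p(c), p(p(c))), 0), cons(c, 0), m(p(0), p(e), p(p(p(p(0)))))))   [R4 at 1]
2. p(m(cons(m(cons(e, 0), p(c), p(p(c))), 0), cons(c, 0), m(p(0), p(e), p(p(p(p(0)))))))  →  p(m(cons(c, 0), cons(c, 0), m(p(0), p(e), p(p(p(p(0)))))))   [R6 at 1.1.1]
3. p(m(cons(c, 0), cons(c, 0), m(p(0), p(e), p(p(p(p(0)))))))  →  p(m(cons(c, 0), cons(c, 0), p(p(0))))   [R6 at 1.3]
4. p(m(cons(c, 0), cons(c, 0), p(p(0))))  →  p(0)   [R6 at 1]

no — NF(t₁) = p(p(p(e))), NF(t₂) = p(0)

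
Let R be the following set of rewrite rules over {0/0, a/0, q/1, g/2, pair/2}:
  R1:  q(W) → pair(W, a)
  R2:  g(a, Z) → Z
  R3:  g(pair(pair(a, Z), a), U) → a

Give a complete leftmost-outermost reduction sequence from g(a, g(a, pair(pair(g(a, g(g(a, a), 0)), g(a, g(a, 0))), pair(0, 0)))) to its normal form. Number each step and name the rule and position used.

1. g(a, g(a, pair(pair(g(a, g(g(a, a), 0)), g(a, g(a, 0))), pair(0, 0))))  →  g(a, pair(pair(g(a, g(g(a, a), 0)), g(a, g(a, 0))), pair(0, 0)))   [R2 at ε]
2. g(a, pair(pair(g(a, g(g(a, a), 0)), g(a, g(a, 0))), pair(0, 0)))  →  pair(pair(g(a, g(g(a, a), 0)), g(a, g(a, 0))), pair(0, 0))   [R2 at ε]
3. pair(pair(g(a, g(g(a, a), 0)), g(a, g(a, 0))), pair(0, 0))  →  pair(pair(g(g(a, a), 0), g(a, g(a, 0))), pair(0, 0))   [R2 at 1.1]
4. pair(pair(g(g(a, a), 0), g(a, g(a, 0))), pair(0, 0))  →  pair(pair(g(a, 0), g(a, g(a, 0))), pair(0, 0))   [R2 at 1.1.1]
5. pair(pair(g(a, 0), g(a, g(a, 0))), pair(0, 0))  →  pair(pair(0, g(a, g(a, 0))), pair(0, 0))   [R2 at 1.1]
6. pair(pair(0, g(a, g(a, 0))), pair(0, 0))  →  pair(pair(0, g(a, 0)), pair(0, 0))   [R2 at 1.2]
7. pair(pair(0, g(a, 0)), pair(0, 0))  →  pair(pair(0, 0), pair(0, 0))   [R2 at 1.2]

pair(pair(0, 0), pair(0, 0))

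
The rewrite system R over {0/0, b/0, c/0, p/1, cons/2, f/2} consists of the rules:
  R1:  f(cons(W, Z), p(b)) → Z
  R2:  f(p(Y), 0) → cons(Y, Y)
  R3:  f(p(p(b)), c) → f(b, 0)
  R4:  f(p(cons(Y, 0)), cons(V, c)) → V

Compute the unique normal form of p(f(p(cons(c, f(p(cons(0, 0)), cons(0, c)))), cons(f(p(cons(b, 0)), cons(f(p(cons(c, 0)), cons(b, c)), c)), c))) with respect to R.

1. p(f(p(cons(c, f(p(cons(0, 0)), cons(0, c)))), cons(f(p(cons(b, 0)), cons(f(p(cons(c, 0)), cons(b, c)), c)), c)))  →  p(f(p(cons(c, 0)), cons(f(p(cons(b, 0)), cons(f(p(cons(c, 0)), cons(b, c)), c)), c)))   [R4 at 1.1.1.2]
2. p(f(p(cons(c, 0)), cons(f(p(cons(b, 0)), cons(f(p(cons(c, 0)), cons(b, c)), c)), c)))  →  p(f(p(cons(b, 0)), cons(f(p(cons(c, 0)), cons(b, c)), c)))   [R4 at 1]
3. p(f(p(cons(b, 0)), cons(f(p(cons(c, 0)), cons(b, c)), c)))  →  p(f(p(cons(c, 0)), cons(b, c)))   [R4 at 1]
4. p(f(p(cons(c, 0)), cons(b, c)))  →  p(b)   [R4 at 1]

p(b)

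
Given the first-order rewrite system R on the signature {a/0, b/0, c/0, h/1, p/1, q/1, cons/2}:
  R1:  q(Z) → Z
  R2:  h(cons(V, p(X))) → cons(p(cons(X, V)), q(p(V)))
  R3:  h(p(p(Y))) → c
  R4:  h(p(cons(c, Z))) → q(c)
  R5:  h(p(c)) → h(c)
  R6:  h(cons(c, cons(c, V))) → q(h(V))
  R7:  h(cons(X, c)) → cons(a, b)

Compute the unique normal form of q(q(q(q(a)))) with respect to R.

1. q(q(q(q(a))))  →  q(q(q(a)))   [R1 at ε]
2. q(q(q(a)))  →  q(q(a))   [R1 at ε]
3. q(q(a))  →  q(a)   [R1 at ε]
4. q(a)  →  a   [R1 at ε]

a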